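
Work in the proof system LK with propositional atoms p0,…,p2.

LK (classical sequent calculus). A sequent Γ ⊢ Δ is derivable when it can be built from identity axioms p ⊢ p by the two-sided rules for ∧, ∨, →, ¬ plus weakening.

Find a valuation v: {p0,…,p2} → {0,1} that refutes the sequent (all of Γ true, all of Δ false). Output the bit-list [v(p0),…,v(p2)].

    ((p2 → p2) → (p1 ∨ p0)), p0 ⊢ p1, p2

Enumerate valuations to refute Γ ⊢ Δ:
  v=000: Γ:[((p2 → p2) → (p1 ∨ p0))=F, p0=F] Δ:[p1=F, p2=F] refutes=False
  v=001: Γ:[((p2 → p2) → (p1 ∨ p0))=F, p0=F] Δ:[p1=F, p2=T] refutes=False
  v=010: Γ:[((p2 → p2) → (p1 ∨ p0))=T, p0=F] Δ:[p1=T, p2=F] refutes=False
  v=011: Γ:[((p2 → p2) → (p1 ∨ p0))=T, p0=F] Δ:[p1=T, p2=T] refutes=False
  v=100: Γ:[((p2 → p2) → (p1 ∨ p0))=T, p0=T] Δ:[p1=F, p2=F] refutes=True  ← countermodel

Result: [1, 0, 0]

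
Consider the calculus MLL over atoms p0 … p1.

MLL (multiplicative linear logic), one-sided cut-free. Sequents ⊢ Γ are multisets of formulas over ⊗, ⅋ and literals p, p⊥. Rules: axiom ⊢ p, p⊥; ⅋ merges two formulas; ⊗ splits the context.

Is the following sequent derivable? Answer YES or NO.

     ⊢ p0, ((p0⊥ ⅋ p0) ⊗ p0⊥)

Derivation trace:
[⊗]  ⊢ p0, ((p0⊥ ⅋ p0) ⊗ p0⊥)
  [⅋]  ⊢ (p0⊥ ⅋ p0)
    [Ax]  ⊢ p0, p0⊥
  [Ax]  ⊢ p0, p0⊥

Result: YES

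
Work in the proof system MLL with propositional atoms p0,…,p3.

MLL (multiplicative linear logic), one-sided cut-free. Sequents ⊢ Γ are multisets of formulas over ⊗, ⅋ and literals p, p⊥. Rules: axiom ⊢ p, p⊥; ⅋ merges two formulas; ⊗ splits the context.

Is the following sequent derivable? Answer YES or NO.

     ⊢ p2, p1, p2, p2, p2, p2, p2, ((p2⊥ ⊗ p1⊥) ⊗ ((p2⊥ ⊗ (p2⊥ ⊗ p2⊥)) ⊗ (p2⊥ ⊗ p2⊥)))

Proof tree:
[⊗]  ⊢ p2, p1, p2, p2, p2, p2, p2, ((p2⊥ ⊗ p1⊥) ⊗ ((p2⊥ ⊗ (p2⊥ ⊗ p2⊥)) ⊗ (p2⊥ ⊗ p2⊥)))
  [⊗]  ⊢ p2, p1, (p2⊥ ⊗ p1⊥)
    [Ax]  ⊢ p2, p2⊥
    [Ax]  ⊢ p1, p1⊥
  [⊗]  ⊢ p2, p2, p2, p2, p2, ((p2⊥ ⊗ (p2⊥ ⊗ p2⊥)) ⊗ (p2⊥ ⊗ p2⊥))
    [⊗]  ⊢ p2, p2, p2, (p2⊥ ⊗ (p2⊥ ⊗ p2⊥))
      [Ax]  ⊢ p2, p2⊥
      [⊗]  ⊢ p2, p2, (p2⊥ ⊗ p2⊥)
        [Ax]  ⊢ p2, p2⊥
        [Ax]  ⊢ p2, p2⊥
    [⊗]  ⊢ p2, p2, (p2⊥ ⊗ p2⊥)
      [Ax]  ⊢ p2, p2⊥
      [Ax]  ⊢ p2, p2⊥

Result: YES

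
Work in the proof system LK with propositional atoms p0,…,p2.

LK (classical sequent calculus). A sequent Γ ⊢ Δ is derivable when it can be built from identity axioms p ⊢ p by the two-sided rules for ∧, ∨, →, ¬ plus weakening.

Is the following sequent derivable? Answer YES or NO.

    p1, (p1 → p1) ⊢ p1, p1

Derivation trace:
[WR] p1, (p1 → p1) ⊢ p1, p1
  [→L] p1, (p1 → p1) ⊢ p1
    [Ax] p1 ⊢ p1
    [Ax] p1 ⊢ p1

Result: YES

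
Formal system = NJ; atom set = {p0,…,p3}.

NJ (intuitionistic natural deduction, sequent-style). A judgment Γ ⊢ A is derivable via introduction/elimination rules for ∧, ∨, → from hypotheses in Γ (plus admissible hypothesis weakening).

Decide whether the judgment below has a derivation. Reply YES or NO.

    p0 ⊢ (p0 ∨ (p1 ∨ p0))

Derivation trace:
[∨I₂] p0 ⊢ (p0 ∨ (p1 ∨ p0))
  [∨I₂] p0 ⊢ (p1 ∨ p0)
    [Ax] p0 ⊢ p0

Result: YES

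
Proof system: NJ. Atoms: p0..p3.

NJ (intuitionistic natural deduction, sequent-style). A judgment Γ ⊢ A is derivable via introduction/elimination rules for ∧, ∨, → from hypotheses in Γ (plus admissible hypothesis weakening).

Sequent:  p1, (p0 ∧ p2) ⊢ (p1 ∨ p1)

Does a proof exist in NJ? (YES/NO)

Derivation (root first):
[Wk] p1, (p0 ∧ p2) ⊢ (p1 ∨ p1)
  [∨I₂] p1 ⊢ (p1 ∨ p1)
    [Ax] p1 ⊢ p1

Result: YES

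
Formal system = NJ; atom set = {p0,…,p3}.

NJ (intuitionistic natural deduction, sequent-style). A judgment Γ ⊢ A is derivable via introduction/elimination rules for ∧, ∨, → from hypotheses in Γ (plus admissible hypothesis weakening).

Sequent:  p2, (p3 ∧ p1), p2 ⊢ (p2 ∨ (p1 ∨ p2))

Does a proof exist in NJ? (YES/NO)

Derivation trace:
[∨I₂] p2, (p3 ∧ p1), p2 ⊢ (p2 ∨ (p1 ∨ p2))
  [∨I₂] p2, (p3 ∧ p1), p2 ⊢ (p1 ∨ p2)
    [Wk] p2, (p3 ∧ p1), p2 ⊢ p2
      [Wk] p2, (p3 ∧ p1) ⊢ p2
        [Ax] p2 ⊢ p2

Result: YES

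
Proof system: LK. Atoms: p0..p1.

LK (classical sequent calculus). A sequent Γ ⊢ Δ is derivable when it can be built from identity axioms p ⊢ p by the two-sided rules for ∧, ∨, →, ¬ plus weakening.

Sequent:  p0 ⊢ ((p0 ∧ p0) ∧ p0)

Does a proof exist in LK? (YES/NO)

Derivation trace:
[∧R] p0 ⊢ ((p0 ∧ p0) ∧ p0)
  [∧R] p0 ⊢ (p0 ∧ p0)
    [Ax] p0 ⊢ p0
    [Ax] p0 ⊢ p0
  [Ax] p0 ⊢ p0

Result: YES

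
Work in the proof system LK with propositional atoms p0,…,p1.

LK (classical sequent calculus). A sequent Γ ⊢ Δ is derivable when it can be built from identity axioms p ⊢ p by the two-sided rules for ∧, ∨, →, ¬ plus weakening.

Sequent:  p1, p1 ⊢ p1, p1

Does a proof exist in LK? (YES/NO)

Proof tree:
[WL] p1, p1 ⊢ p1, p1
  [WR] p1 ⊢ p1, p1
    [Ax] p1 ⊢ p1

Result: YES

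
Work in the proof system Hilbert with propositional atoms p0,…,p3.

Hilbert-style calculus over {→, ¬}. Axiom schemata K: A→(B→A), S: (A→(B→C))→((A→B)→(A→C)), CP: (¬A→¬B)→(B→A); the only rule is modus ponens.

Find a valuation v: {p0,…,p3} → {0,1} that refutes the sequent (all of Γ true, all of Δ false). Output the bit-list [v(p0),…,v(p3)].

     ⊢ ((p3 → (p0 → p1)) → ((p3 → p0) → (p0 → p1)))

Enumerate valuations to refute Γ ⊢ Δ:
  v=0000: Γ:[] Δ:[((p3 → (p0 → p1)) → ((p3 → p0) → (p0 → p1)))=T] refutes=False
  v=0001: Γ:[] Δ:[((p3 → (p0 → p1)) → ((p3 → p0) → (p0 → p1)))=T] refutes=False
  v=0010: Γ:[] Δ:[((p3 → (p0 → p1)) → ((p3 → p0) → (p0 → p1)))=T] refutes=False
  v=0011: Γ:[] Δ:[((p3 → (p0 → p1)) → ((p3 → p0) → (p0 → p1)))=T] refutes=False
  v=0100: Γ:[] Δ:[((p3 → (p0 → p1)) → ((p3 → p0) → (p0 → p1)))=T] refutes=False
  v=0101: Γ:[] Δ:[((p3 → (p0 → p1)) → ((p3 → p0) → (p0 → p1)))=T] refutes=False
  v=0110: Γ:[] Δ:[((p3 → (p0 → p1)) → ((p3 → p0) → (p0 → p1)))=T] refutes=False
  v=0111: Γ:[] Δ:[((p3 → (p0 → p1)) → ((p3 → p0) → (p0 → p1)))=T] refutes=False
  v=1000: Γ:[] Δ:[((p3 → (p0 → p1)) → ((p3 → p0) → (p0 → p1)))=F] refutes=True  ← countermodel

Result: [1, 0, 0, 0]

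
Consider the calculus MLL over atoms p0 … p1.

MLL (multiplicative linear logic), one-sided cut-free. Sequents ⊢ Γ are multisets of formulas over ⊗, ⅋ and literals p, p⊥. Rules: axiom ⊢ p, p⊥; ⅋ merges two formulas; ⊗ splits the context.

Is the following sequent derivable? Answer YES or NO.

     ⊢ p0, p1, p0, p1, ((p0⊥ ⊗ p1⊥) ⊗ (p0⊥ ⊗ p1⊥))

Proof tree:
[⊗]  ⊢ p0, p1, p0, p1, ((p0⊥ ⊗ p1⊥) ⊗ (p0⊥ ⊗ p1⊥))
  [⊗]  ⊢ p0, p1, (p0⊥ ⊗ p1⊥)
    [Ax]  ⊢ p0, p0⊥
    [Ax]  ⊢ p1, p1⊥
  [⊗]  ⊢ p0, p1, (p0⊥ ⊗ p1⊥)
    [Ax]  ⊢ p0, p0⊥
    [Ax]  ⊢ p1, p1⊥

Result: YES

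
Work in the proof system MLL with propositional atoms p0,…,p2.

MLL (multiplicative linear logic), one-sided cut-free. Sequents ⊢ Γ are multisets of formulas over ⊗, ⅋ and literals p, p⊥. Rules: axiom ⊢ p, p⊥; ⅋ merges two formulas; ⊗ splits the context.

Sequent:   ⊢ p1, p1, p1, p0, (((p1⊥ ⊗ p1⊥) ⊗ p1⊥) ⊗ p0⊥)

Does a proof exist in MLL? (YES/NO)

Derivation trace:
[⊗]  ⊢ p1, p1, p1, p0, (((p1⊥ ⊗ p1⊥) ⊗ p1⊥) ⊗ p0⊥)
  [⊗]  ⊢ p1, p1, p1, ((p1⊥ ⊗ p1⊥) ⊗ p1⊥)
    [⊗]  ⊢ p1, p1, (p1⊥ ⊗ p1⊥)
      [Ax]  ⊢ p1, p1⊥
      [Ax]  ⊢ p1, p1⊥
    [Ax]  ⊢ p1, p1⊥
  [Ax]  ⊢ p0, p0⊥

Result: YES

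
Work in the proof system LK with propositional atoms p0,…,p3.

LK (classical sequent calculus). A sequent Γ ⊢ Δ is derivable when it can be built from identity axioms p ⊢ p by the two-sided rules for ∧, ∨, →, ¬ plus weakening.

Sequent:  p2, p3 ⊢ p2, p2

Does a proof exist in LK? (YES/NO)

Proof tree:
[WL] p2, p3 ⊢ p2, p2
  [WR] p2 ⊢ p2, p2
    [Ax] p2 ⊢ p2

Result: YES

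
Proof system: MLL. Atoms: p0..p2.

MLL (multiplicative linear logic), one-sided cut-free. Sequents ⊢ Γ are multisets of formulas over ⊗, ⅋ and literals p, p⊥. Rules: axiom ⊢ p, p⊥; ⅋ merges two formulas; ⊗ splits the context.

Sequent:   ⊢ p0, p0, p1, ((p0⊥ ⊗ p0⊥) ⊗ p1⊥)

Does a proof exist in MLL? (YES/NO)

Proof tree:
[⊗]  ⊢ p0, p0, p1, ((p0⊥ ⊗ p0⊥) ⊗ p1⊥)
  [⊗]  ⊢ p0, p0, (p0⊥ ⊗ p0⊥)
    [Ax]  ⊢ p0, p0⊥
    [Ax]  ⊢ p0, p0⊥
  [Ax]  ⊢ p1, p1⊥

Result: YES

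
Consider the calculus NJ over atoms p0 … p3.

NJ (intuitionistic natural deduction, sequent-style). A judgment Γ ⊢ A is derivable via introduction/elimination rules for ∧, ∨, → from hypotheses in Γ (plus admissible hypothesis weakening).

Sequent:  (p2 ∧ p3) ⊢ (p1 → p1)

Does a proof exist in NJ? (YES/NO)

Derivation (root first):
[Wk] (p2 ∧ p3) ⊢ (p1 → p1)
  [→I]  ⊢ (p1 → p1)
    [Ax] p1 ⊢ p1

Result: YES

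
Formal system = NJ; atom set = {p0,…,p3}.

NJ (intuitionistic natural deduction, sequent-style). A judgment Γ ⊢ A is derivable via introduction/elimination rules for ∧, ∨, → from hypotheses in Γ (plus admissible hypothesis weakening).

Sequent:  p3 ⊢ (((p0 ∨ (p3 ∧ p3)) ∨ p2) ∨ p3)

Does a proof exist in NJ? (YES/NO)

Derivation trace:
[∨I₁] p3 ⊢ (((p0 ∨ (p3 ∧ p3)) ∨ p2) ∨ p3)
  [∨I₁] p3 ⊢ ((p0 ∨ (p3 ∧ p3)) ∨ p2)
    [∨I₂] p3 ⊢ (p0 ∨ (p3 ∧ p3))
      [∧I] p3 ⊢ (p3 ∧ p3)
        [Ax] p3 ⊢ p3
        [Ax] p3 ⊢ p3

Result: YES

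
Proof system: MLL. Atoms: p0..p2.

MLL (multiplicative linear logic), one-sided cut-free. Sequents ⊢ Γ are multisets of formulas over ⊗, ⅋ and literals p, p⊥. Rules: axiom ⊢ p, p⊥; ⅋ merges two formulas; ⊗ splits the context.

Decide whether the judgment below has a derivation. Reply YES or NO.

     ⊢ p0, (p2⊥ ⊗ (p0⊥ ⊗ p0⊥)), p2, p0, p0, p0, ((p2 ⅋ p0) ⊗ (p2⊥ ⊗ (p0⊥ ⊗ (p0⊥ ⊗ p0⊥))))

Derivation (root first):
[⊗]  ⊢ p0, (p2⊥ ⊗ (p0⊥ ⊗ p0⊥)), p2, p0, p0, p0, ((p2 ⅋ p0) ⊗ (p2⊥ ⊗ (p0⊥ ⊗ (p0⊥ ⊗ p0⊥))))
  [⅋]  ⊢ p0, (p2⊥ ⊗ (p0⊥ ⊗ p0⊥)), (p2 ⅋ p0)
    [⊗]  ⊢ p2, p0, p0, (p2⊥ ⊗ (p0⊥ ⊗ p0⊥))
      [Ax]  ⊢ p2, p2⊥
      [⊗]  ⊢ p0, p0, (p0⊥ ⊗ p0⊥)
        [Ax]  ⊢ p0, p0⊥
        [Ax]  ⊢ p0, p0⊥
  [⊗]  ⊢ p2, p0, p0, p0, (p2⊥ ⊗ (p0⊥ ⊗ (p0⊥ ⊗ p0⊥)))
    [Ax]  ⊢ p2, p2⊥
    [⊗]  ⊢ p0, p0, p0, (p0⊥ ⊗ (p0⊥ ⊗ p0⊥))
      [Ax]  ⊢ p0, p0⊥
      [⊗]  ⊢ p0, p0, (p0⊥ ⊗ p0⊥)
        [Ax]  ⊢ p0, p0⊥
        [Ax]  ⊢ p0, p0⊥

Result: YES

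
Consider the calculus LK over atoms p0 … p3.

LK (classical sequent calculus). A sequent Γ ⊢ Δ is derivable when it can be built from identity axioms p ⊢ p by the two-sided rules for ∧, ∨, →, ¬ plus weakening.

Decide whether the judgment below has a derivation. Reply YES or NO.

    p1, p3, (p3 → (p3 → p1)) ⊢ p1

Derivation trace:
[→L] p1, p3, (p3 → (p3 → p1)) ⊢ p1
  [Ax] p3 ⊢ p3
  [→L] p1, (p3 → p1) ⊢ p1
    [WR] p1 ⊢ p1, p3
      [Ax] p1 ⊢ p1
    [Ax] p1 ⊢ p1

Result: YES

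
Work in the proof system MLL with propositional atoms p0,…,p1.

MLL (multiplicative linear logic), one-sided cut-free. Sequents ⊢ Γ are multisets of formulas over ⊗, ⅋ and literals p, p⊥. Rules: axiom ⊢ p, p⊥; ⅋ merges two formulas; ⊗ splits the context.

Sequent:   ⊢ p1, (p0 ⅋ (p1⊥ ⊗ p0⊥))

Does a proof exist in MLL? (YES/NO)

Derivation trace:
[⅋]  ⊢ p1, (p0 ⅋ (p1⊥ ⊗ p0⊥))
  [⊗]  ⊢ p1, p0, (p1⊥ ⊗ p0⊥)
    [Ax]  ⊢ p1, p1⊥
    [Ax]  ⊢ p0, p0⊥

Result: YES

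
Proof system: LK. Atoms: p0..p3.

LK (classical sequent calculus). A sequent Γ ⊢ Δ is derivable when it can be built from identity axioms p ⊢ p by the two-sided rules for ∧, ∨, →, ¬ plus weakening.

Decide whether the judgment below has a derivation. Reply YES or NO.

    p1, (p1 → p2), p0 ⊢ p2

Proof tree:
[WL] p1, (p1 → p2), p0 ⊢ p2
  [→L] p1, (p1 → p2) ⊢ p2
    [Ax] p1 ⊢ p1
    [Ax] p2 ⊢ p2

Result: YES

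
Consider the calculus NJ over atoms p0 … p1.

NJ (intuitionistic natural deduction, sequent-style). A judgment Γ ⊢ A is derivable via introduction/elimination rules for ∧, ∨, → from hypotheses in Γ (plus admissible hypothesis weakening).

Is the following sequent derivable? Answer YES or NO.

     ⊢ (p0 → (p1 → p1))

Proof tree:
[→I]  ⊢ (p0 → (p1 → p1))
  [Wk] p0 ⊢ (p1 → p1)
    [→I]  ⊢ (p1 → p1)
      [Ax] p1 ⊢ p1

Result: YES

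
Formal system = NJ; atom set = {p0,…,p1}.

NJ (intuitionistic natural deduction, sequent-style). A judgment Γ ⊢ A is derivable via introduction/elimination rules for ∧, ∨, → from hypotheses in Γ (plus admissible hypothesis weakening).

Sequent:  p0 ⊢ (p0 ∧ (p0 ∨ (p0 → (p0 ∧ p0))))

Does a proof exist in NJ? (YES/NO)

Derivation trace:
[∧I] p0 ⊢ (p0 ∧ (p0 ∨ (p0 → (p0 ∧ p0))))
  [Ax] p0 ⊢ p0
  [∨I₂]  ⊢ (p0 ∨ (p0 → (p0 ∧ p0)))
    [→I]  ⊢ (p0 → (p0 ∧ p0))
      [∧I] p0 ⊢ (p0 ∧ p0)
        [Ax] p0 ⊢ p0
        [Ax] p0 ⊢ p0

Result: YES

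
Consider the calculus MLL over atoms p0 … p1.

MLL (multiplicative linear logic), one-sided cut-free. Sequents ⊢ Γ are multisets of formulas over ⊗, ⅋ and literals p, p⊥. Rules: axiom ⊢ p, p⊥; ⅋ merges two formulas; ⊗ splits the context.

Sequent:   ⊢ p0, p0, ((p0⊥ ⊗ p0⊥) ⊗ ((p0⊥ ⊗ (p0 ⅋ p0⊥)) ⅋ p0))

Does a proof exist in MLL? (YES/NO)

Derivation (root first):
[⊗]  ⊢ p0, p0, ((p0⊥ ⊗ p0⊥) ⊗ ((p0⊥ ⊗ (p0 ⅋ p0⊥)) ⅋ p0))
  [⊗]  ⊢ p0, p0, (p0⊥ ⊗ p0⊥)
    [Ax]  ⊢ p0, p0⊥
    [Ax]  ⊢ p0, p0⊥
  [⅋]  ⊢ ((p0⊥ ⊗ (p0 ⅋ p0⊥)) ⅋ p0)
    [⊗]  ⊢ p0, (p0⊥ ⊗ (p0 ⅋ p0⊥))
      [Ax]  ⊢ p0, p0⊥
      [⅋]  ⊢ (p0 ⅋ p0⊥)
        [Ax]  ⊢ p0, p0⊥

Result: YES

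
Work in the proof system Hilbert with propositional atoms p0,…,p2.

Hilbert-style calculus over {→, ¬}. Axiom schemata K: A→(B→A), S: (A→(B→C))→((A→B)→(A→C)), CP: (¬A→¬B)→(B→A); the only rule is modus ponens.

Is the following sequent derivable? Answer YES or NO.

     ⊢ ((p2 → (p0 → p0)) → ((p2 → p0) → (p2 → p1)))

Search for a countermodel by truth-table:
  v=000: Γ:[] Δ:[((p2 → (p0 → p0)) → ((p2 → p0) → (p2 → p1)))=T] refutes=False
  v=001: Γ:[] Δ:[((p2 → (p0 → p0)) → ((p2 → p0) → (p2 → p1)))=T] refutes=False
  v=010: Γ:[] Δ:[((p2 → (p0 → p0)) → ((p2 → p0) → (p2 → p1)))=T] refutes=False
  v=011: Γ:[] Δ:[((p2 → (p0 → p0)) → ((p2 → p0) → (p2 → p1)))=T] refutes=False
  v=100: Γ:[] Δ:[((p2 → (p0 → p0)) → ((p2 → p0) → (p2 → p1)))=T] refutes=False
  v=101: Γ:[] Δ:[((p2 → (p0 → p0)) → ((p2 → p0) → (p2 → p1)))=F] refutes=True  ← countermodel

Result: NO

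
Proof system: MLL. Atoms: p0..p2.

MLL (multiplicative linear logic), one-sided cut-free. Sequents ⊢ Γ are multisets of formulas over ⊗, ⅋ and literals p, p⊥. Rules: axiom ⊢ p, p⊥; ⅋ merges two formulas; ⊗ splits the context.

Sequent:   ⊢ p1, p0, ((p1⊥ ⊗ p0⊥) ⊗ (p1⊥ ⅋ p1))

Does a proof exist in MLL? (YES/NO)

Derivation trace:
[⊗]  ⊢ p1, p0, ((p1⊥ ⊗ p0⊥) ⊗ (p1⊥ ⅋ p1))
  [⊗]  ⊢ p1, p0, (p1⊥ ⊗ p0⊥)
    [Ax]  ⊢ p1, p1⊥
    [Ax]  ⊢ p0, p0⊥
  [⅋]  ⊢ (p1⊥ ⅋ p1)
    [Ax]  ⊢ p1, p1⊥

Result: YES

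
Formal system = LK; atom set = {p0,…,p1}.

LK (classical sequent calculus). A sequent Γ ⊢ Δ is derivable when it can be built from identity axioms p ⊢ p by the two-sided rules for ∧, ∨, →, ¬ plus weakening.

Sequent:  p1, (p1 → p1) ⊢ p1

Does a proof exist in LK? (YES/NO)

Derivation trace:
[→L] p1, (p1 → p1) ⊢ p1
  [WR] p1 ⊢ p1, p1
    [Ax] p1 ⊢ p1
  [WR] p1 ⊢ p1, p1
    [Ax] p1 ⊢ p1

Result: YES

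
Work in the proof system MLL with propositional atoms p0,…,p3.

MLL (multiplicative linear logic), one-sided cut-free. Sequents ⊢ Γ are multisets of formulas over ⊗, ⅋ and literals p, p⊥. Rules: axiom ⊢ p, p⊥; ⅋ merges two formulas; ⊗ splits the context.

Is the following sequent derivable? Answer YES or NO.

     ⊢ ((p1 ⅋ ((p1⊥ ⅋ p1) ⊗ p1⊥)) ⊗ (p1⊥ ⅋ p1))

Proof tree:
[⊗]  ⊢ ((p1 ⅋ ((p1⊥ ⅋ p1) ⊗ p1⊥)) ⊗ (p1⊥ ⅋ p1))
  [⅋]  ⊢ (p1 ⅋ ((p1⊥ ⅋ p1) ⊗ p1⊥))
    [⊗]  ⊢ p1, ((p1⊥ ⅋ p1) ⊗ p1⊥)
      [⅋]  ⊢ (p1⊥ ⅋ p1)
        [Ax]  ⊢ p1, p1⊥
      [Ax]  ⊢ p1, p1⊥
  [⅋]  ⊢ (p1⊥ ⅋ p1)
    [Ax]  ⊢ p1, p1⊥

Result: YES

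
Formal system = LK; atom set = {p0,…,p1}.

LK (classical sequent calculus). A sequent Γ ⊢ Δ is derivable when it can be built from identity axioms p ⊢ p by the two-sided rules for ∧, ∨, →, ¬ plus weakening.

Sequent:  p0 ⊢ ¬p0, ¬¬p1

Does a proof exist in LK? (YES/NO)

Search for a countermodel by truth-table:
  v=00: Γ:[p0=F] Δ:[¬p0=T, ¬¬p1=F] refutes=False
  v=01: Γ:[p0=F] Δ:[¬p0=T, ¬¬p1=T] refutes=False
  v=10: Γ:[p0=T] Δ:[¬p0=F, ¬¬p1=F] refutes=True  ← countermodel

Result: NO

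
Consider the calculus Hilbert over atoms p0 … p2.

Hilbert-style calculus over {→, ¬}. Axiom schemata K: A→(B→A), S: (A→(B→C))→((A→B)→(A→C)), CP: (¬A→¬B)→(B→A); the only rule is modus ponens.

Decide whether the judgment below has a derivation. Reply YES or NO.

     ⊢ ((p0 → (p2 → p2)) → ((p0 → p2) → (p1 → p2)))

Search for a countermodel by truth-table:
  v=000: Γ:[] Δ:[((p0 → (p2 → p2)) → ((p0 → p2) → (p1 → p2)))=T] refutes=False
  v=001: Γ:[] Δ:[((p0 → (p2 → p2)) → ((p0 → p2) → (p1 → p2)))=T] refutes=False
  v=010: Γ:[] Δ:[((p0 → (p2 → p2)) → ((p0 → p2) → (p1 → p2)))=F] refutes=True  ← countermodel

Result: NO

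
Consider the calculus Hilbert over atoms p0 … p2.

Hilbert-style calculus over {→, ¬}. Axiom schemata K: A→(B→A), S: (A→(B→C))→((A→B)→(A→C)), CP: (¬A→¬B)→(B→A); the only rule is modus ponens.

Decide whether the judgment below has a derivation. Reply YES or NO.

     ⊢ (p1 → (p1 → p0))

Enumerate valuations to refute Γ ⊢ Δ:
  v=000: Γ:[] Δ:[(p1 → (p1 → p0))=T] refutes=False
  v=001: Γ:[] Δ:[(p1 → (p1 → p0))=T] refutes=False
  v=010: Γ:[] Δ:[(p1 → (p1 → p0))=F] refutes=True  ← countermodel

Result: NO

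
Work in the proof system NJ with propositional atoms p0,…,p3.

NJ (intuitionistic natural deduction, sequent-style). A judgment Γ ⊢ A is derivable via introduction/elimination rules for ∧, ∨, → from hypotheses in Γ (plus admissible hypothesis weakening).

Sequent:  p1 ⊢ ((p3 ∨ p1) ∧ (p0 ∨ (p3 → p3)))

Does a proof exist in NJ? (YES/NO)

Proof tree:
[∧I] p1 ⊢ ((p3 ∨ p1) ∧ (p0 ∨ (p3 → p3)))
  [∨I₂] p1 ⊢ (p3 ∨ p1)
    [Ax] p1 ⊢ p1
  [∨I₂]  ⊢ (p0 ∨ (p3 → p3))
    [→I]  ⊢ (p3 → p3)
      [Ax] p3 ⊢ p3

Result: YES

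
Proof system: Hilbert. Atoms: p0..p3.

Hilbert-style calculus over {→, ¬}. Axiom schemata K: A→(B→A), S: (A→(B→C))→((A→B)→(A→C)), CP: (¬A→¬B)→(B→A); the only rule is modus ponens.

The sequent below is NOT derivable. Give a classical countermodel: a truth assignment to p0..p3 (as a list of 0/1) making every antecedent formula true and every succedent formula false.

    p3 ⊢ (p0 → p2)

Search for a countermodel by truth-table:
  v=0000: Γ:[p3=F] Δ:[(p0 → p2)=T] refutes=False
  v=0001: Γ:[p3=T] Δ:[(p0 → p2)=T] refutes=False
  v=0010: Γ:[p3=F] Δ:[(p0 → p2)=T] refutes=False
  v=0011: Γ:[p3=T] Δ:[(p0 → p2)=T] refutes=False
  v=0100: Γ:[p3=F] Δ:[(p0 → p2)=T] refutes=False
  v=0101: Γ:[p3=T] Δ:[(p0 → p2)=T] refutes=False
  v=0110: Γ:[p3=F] Δ:[(p0 → p2)=T] refutes=False
  v=0111: Γ:[p3=T] Δ:[(p0 → p2)=T] refutes=False
  v=1000: Γ:[p3=F] Δ:[(p0 → p2)=F] refutes=False
  v=1001: Γ:[p3=T] Δ:[(p0 → p2)=F] refutes=True  ← countermodel

Result: [1, 0, 0, 1]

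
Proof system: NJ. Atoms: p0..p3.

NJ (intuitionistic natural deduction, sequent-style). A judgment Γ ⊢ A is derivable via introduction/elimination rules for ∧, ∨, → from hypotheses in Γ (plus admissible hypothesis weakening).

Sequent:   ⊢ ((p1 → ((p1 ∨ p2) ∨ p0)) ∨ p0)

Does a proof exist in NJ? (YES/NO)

Derivation trace:
[∨I₁]  ⊢ ((p1 → ((p1 ∨ p2) ∨ p0)) ∨ p0)
  [→I]  ⊢ (p1 → ((p1 ∨ p2) ∨ p0))
    [∨I₁] p1 ⊢ ((p1 ∨ p2) ∨ p0)
      [∨I₁] p1 ⊢ (p1 ∨ p2)
        [Ax] p1 ⊢ p1

Result: YES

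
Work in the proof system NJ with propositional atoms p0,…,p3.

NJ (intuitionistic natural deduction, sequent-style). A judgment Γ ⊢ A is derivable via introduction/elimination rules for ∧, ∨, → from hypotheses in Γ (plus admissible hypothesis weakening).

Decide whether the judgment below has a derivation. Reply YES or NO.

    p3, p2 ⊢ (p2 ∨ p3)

Proof tree:
[∨I₂] p3, p2 ⊢ (p2 ∨ p3)
  [Wk] p3, p2 ⊢ p3
    [Ax] p3 ⊢ p3

Result: YES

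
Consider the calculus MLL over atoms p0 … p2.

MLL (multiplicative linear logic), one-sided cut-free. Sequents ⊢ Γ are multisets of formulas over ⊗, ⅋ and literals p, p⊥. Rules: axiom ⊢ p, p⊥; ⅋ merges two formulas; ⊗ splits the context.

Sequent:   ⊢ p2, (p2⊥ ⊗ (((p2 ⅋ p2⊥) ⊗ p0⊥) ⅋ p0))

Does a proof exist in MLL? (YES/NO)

Derivation (root first):
[⊗]  ⊢ p2, (p2⊥ ⊗ (((p2 ⅋ p2⊥) ⊗ p0⊥) ⅋ p0))
  [Ax]  ⊢ p2, p2⊥
  [⅋]  ⊢ (((p2 ⅋ p2⊥) ⊗ p0⊥) ⅋ p0)
    [⊗]  ⊢ p0, ((p2 ⅋ p2⊥) ⊗ p0⊥)
      [⅋]  ⊢ (p2 ⅋ p2⊥)
        [Ax]  ⊢ p2, p2⊥
      [Ax]  ⊢ p0, p0⊥

Result: YES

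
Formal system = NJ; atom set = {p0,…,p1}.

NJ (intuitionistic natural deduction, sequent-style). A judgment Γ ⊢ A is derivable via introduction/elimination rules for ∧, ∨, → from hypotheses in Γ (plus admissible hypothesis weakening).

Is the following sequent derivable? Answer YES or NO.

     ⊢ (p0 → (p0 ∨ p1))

Derivation trace:
[→I]  ⊢ (p0 → (p0 ∨ p1))
  [∨I₁] p0 ⊢ (p0 ∨ p1)
    [Ax] p0 ⊢ p0

Result: YES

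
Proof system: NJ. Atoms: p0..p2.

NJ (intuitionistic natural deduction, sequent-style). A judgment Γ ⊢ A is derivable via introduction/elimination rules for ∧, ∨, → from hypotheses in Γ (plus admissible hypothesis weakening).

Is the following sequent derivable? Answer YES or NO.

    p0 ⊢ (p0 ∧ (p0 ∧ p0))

Derivation trace:
[∧I] p0 ⊢ (p0 ∧ (p0 ∧ p0))
  [Ax] p0 ⊢ p0
  [∧I] p0 ⊢ (p0 ∧ p0)
    [Ax] p0 ⊢ p0
    [Ax] p0 ⊢ p0

Result: YES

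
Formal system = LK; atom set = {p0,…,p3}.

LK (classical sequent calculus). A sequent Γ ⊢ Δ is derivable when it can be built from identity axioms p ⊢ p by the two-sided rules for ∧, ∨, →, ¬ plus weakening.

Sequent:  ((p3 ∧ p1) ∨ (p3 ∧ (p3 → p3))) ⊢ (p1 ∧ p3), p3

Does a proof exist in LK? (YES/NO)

Derivation (root first):
[∨L] ((p3 ∧ p1) ∨ (p3 ∧ (p3 → p3))) ⊢ (p1 ∧ p3), p3
  [∧L] (p3 ∧ p1) ⊢ (p1 ∧ p3)
    [∧R] p1, p3 ⊢ (p1 ∧ p3)
      [Ax] p1 ⊢ p1
      [Ax] p3 ⊢ p3
  [∧L] (p3 ∧ (p3 → p3)) ⊢ p3
    [→L] p3, (p3 → p3) ⊢ p3
      [Ax] p3 ⊢ p3
      [Ax] p3 ⊢ p3

Result: YES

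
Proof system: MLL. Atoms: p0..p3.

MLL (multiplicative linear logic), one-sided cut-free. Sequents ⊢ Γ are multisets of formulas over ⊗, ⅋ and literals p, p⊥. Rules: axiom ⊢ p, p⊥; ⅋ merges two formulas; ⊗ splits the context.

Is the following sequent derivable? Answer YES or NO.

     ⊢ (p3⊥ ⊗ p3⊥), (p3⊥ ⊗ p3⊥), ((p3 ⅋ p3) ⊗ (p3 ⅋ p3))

Proof tree:
[⊗]  ⊢ (p3⊥ ⊗ p3⊥), (p3⊥ ⊗ p3⊥), ((p3 ⅋ p3) ⊗ (p3 ⅋ p3))
  [⅋]  ⊢ (p3⊥ ⊗ p3⊥), (p3 ⅋ p3)
    [⊗]  ⊢ p3, p3, (p3⊥ ⊗ p3⊥)
      [Ax]  ⊢ p3, p3⊥
      [Ax]  ⊢ p3, p3⊥
  [⅋]  ⊢ (p3⊥ ⊗ p3⊥), (p3 ⅋ p3)
    [⊗]  ⊢ p3, p3, (p3⊥ ⊗ p3⊥)
      [Ax]  ⊢ p3, p3⊥
      [Ax]  ⊢ p3, p3⊥

Result: YES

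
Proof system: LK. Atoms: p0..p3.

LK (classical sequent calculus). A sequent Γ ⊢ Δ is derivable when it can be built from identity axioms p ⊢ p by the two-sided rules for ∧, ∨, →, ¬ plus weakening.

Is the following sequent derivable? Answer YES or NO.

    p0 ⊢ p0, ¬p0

Derivation trace:
[¬R] p0 ⊢ p0, ¬p0
  [WL] p0, p0 ⊢ p0
    [Ax] p0 ⊢ p0

Result: YES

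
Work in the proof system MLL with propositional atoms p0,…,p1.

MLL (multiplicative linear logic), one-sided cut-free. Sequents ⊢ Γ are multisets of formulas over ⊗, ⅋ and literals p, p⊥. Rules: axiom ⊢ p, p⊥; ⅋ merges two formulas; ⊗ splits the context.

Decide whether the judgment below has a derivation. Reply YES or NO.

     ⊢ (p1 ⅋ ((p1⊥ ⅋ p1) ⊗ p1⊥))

Proof tree:
[⅋]  ⊢ (p1 ⅋ ((p1⊥ ⅋ p1) ⊗ p1⊥))
  [⊗]  ⊢ p1, ((p1⊥ ⅋ p1) ⊗ p1⊥)
    [⅋]  ⊢ (p1⊥ ⅋ p1)
      [Ax]  ⊢ p1, p1⊥
    [Ax]  ⊢ p1, p1⊥

Result: YES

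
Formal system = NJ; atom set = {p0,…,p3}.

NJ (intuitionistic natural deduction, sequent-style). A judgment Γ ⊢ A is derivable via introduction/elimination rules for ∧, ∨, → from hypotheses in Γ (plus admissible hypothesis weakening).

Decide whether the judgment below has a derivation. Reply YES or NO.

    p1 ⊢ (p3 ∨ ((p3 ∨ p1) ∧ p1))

Derivation (root first):
[∨I₂] p1 ⊢ (p3 ∨ ((p3 ∨ p1) ∧ p1))
  [∧I] p1 ⊢ ((p3 ∨ p1) ∧ p1)
    [∨I₂] p1 ⊢ (p3 ∨ p1)
      [Ax] p1 ⊢ p1
    [Ax] p1 ⊢ p1

Result: YES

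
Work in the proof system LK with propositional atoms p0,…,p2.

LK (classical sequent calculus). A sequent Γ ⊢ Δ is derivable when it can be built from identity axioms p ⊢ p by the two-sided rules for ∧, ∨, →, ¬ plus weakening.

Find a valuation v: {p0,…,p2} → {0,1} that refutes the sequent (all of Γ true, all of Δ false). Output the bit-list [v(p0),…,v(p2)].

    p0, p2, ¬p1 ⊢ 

Enumerate valuations to refute Γ ⊢ Δ:
  v=000: Γ:[p0=F, p2=F, ¬p1=T] Δ:[] refutes=False
  v=001: Γ:[p0=F, p2=T, ¬p1=T] Δ:[] refutes=False
  v=010: Γ:[p0=F, p2=F, ¬p1=F] Δ:[] refutes=False
  v=011: Γ:[p0=F, p2=T, ¬p1=F] Δ:[] refutes=False
  v=100: Γ:[p0=T, p2=F, ¬p1=T] Δ:[] refutes=False
  v=101: Γ:[p0=T, p2=T, ¬p1=T] Δ:[] refutes=True  ← countermodel

Result: [1, 0, 1]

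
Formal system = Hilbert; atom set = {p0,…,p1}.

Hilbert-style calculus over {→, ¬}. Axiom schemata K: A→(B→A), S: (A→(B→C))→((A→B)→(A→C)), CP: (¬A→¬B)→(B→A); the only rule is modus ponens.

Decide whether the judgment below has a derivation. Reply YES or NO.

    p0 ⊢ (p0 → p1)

Search for a countermodel by truth-table:
  v=00: Γ:[p0=F] Δ:[(p0 → p1)=T] refutes=False
  v=01: Γ:[p0=F] Δ:[(p0 → p1)=T] refutes=False
  v=10: Γ:[p0=T] Δ:[(p0 → p1)=F] refutes=True  ← countermodel

Result: NO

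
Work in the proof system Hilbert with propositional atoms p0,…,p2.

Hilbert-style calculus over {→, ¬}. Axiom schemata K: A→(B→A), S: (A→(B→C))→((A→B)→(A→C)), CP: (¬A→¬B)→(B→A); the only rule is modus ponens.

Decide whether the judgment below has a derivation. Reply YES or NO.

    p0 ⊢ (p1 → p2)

Enumerate valuations to refute Γ ⊢ Δ:
  v=000: Γ:[p0=F] Δ:[(p1 → p2)=T] refutes=False
  v=001: Γ:[p0=F] Δ:[(p1 → p2)=T] refutes=False
  v=010: Γ:[p0=F] Δ:[(p1 → p2)=F] refutes=False
  v=011: Γ:[p0=F] Δ:[(p1 → p2)=T] refutes=False
  v=100: Γ:[p0=T] Δ:[(p1 → p2)=T] refutes=False
  v=101: Γ:[p0=T] Δ:[(p1 → p2)=T] refutes=False
  v=110: Γ:[p0=T] Δ:[(p1 → p2)=F] refutes=True  ← countermodel

Result: NO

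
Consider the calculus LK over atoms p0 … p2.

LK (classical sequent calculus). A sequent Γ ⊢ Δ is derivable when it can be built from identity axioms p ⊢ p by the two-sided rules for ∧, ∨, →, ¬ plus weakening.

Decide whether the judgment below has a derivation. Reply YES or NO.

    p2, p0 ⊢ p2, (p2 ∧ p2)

Derivation trace:
[∧R] p2, p0 ⊢ p2, (p2 ∧ p2)
  [WR] p2 ⊢ p2, p2
    [Ax] p2 ⊢ p2
  [WL] p2, p0 ⊢ p2, p2
    [WR] p2 ⊢ p2, p2
      [Ax] p2 ⊢ p2

Result: YES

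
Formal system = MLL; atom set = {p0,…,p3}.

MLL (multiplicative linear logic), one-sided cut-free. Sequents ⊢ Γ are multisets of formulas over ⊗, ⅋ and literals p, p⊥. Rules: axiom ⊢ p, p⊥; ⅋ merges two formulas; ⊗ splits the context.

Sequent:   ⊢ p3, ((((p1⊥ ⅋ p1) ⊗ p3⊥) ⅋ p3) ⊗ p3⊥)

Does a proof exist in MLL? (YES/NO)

Derivation (root first):
[⊗]  ⊢ p3, ((((p1⊥ ⅋ p1) ⊗ p3⊥) ⅋ p3) ⊗ p3⊥)
  [⅋]  ⊢ (((p1⊥ ⅋ p1) ⊗ p3⊥) ⅋ p3)
    [⊗]  ⊢ p3, ((p1⊥ ⅋ p1) ⊗ p3⊥)
      [⅋]  ⊢ (p1⊥ ⅋ p1)
        [Ax]  ⊢ p1, p1⊥
      [Ax]  ⊢ p3, p3⊥
  [Ax]  ⊢ p3, p3⊥

Result: YES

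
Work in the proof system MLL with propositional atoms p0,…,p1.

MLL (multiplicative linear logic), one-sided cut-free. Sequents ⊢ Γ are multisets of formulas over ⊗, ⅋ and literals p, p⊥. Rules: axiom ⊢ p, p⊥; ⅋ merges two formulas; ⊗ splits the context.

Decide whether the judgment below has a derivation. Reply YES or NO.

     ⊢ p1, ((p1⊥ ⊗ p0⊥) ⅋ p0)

Derivation (root first):
[⅋]  ⊢ p1, ((p1⊥ ⊗ p0⊥) ⅋ p0)
  [⊗]  ⊢ p1, p0, (p1⊥ ⊗ p0⊥)
    [Ax]  ⊢ p1, p1⊥
    [Ax]  ⊢ p0, p0⊥

Result: YES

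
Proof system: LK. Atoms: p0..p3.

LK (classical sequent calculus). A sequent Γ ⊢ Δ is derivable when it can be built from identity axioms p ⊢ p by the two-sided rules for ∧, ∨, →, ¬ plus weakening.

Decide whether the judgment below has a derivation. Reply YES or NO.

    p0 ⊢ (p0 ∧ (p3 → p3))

Proof tree:
[∧R] p0 ⊢ (p0 ∧ (p3 → p3))
  [Ax] p0 ⊢ p0
  [→R]  ⊢ (p3 → p3)
    [Ax] p3 ⊢ p3

Result: YES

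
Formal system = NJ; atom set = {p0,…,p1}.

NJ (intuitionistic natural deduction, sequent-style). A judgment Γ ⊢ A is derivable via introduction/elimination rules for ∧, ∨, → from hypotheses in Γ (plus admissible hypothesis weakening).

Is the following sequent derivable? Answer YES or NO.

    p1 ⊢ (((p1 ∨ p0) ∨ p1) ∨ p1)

Derivation (root first):
[∨I₁] p1 ⊢ (((p1 ∨ p0) ∨ p1) ∨ p1)
  [∨I₁] p1 ⊢ ((p1 ∨ p0) ∨ p1)
    [∨I₁] p1 ⊢ (p1 ∨ p0)
      [Ax] p1 ⊢ p1

Result: YES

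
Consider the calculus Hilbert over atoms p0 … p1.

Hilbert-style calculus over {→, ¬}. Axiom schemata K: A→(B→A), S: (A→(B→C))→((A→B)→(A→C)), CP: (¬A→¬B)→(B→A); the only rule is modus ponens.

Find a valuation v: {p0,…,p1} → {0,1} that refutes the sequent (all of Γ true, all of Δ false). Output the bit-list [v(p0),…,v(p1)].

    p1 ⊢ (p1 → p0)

Enumerate valuations to refute Γ ⊢ Δ:
  v=00: Γ:[p1=F] Δ:[(p1 → p0)=T] refutes=False
  v=01: Γ:[p1=T] Δ:[(p1 → p0)=F] refutes=True  ← countermodel

Result: [0, 1]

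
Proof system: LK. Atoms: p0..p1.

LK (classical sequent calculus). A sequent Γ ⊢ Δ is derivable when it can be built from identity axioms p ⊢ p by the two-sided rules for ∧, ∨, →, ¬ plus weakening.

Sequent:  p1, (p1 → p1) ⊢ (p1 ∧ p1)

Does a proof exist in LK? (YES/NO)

Derivation (root first):
[∧R] p1, (p1 → p1) ⊢ (p1 ∧ p1)
  [Ax] p1 ⊢ p1
  [→L] p1, (p1 → p1), (p1 → p1) ⊢ p1
    [→L] p1, (p1 → p1) ⊢ p1
      [Ax] p1 ⊢ p1
      [Ax] p1 ⊢ p1
    [Ax] p1 ⊢ p1

Result: YES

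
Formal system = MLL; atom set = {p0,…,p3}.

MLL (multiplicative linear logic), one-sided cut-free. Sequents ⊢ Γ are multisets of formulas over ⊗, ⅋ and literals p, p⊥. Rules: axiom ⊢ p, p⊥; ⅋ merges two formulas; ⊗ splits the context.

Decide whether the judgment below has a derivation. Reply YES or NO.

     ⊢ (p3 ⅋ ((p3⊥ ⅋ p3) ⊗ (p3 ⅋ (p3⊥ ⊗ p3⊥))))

Proof tree:
[⅋]  ⊢ (p3 ⅋ ((p3⊥ ⅋ p3) ⊗ (p3 ⅋ (p3⊥ ⊗ p3⊥))))
  [⊗]  ⊢ p3, ((p3⊥ ⅋ p3) ⊗ (p3 ⅋ (p3⊥ ⊗ p3⊥)))
    [⅋]  ⊢ (p3⊥ ⅋ p3)
      [Ax]  ⊢ p3, p3⊥
    [⅋]  ⊢ p3, (p3 ⅋ (p3⊥ ⊗ p3⊥))
      [⊗]  ⊢ p3, p3, (p3⊥ ⊗ p3⊥)
        [Ax]  ⊢ p3, p3⊥
        [Ax]  ⊢ p3, p3⊥

Result: YES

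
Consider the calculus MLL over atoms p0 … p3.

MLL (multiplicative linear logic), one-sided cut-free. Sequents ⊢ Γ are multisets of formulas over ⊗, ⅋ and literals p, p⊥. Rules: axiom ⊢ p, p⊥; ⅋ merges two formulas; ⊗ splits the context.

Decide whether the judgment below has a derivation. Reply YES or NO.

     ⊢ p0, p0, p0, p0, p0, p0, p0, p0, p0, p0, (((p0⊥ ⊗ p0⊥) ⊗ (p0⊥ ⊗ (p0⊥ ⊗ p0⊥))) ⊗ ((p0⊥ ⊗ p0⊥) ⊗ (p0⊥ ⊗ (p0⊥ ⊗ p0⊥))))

Derivation trace:
[⊗]  ⊢ p0, p0, p0, p0, p0, p0, p0, p0, p0, p0, (((p0⊥ ⊗ p0⊥) ⊗ (p0⊥ ⊗ (p0⊥ ⊗ p0⊥))) ⊗ ((p0⊥ ⊗ p0⊥) ⊗ (p0⊥ ⊗ (p0⊥ ⊗ p0⊥))))
  [⊗]  ⊢ p0, p0, p0, p0, p0, ((p0⊥ ⊗ p0⊥) ⊗ (p0⊥ ⊗ (p0⊥ ⊗ p0⊥)))
    [⊗]  ⊢ p0, p0, (p0⊥ ⊗ p0⊥)
      [Ax]  ⊢ p0, p0⊥
      [Ax]  ⊢ p0, p0⊥
    [⊗]  ⊢ p0, p0, p0, (p0⊥ ⊗ (p0⊥ ⊗ p0⊥))
      [Ax]  ⊢ p0, p0⊥
      [⊗]  ⊢ p0, p0, (p0⊥ ⊗ p0⊥)
        [Ax]  ⊢ p0, p0⊥
        [Ax]  ⊢ p0, p0⊥
  [⊗]  ⊢ p0, p0, p0, p0, p0, ((p0⊥ ⊗ p0⊥) ⊗ (p0⊥ ⊗ (p0⊥ ⊗ p0⊥)))
    [⊗]  ⊢ p0, p0, (p0⊥ ⊗ p0⊥)
      [Ax]  ⊢ p0, p0⊥
      [Ax]  ⊢ p0, p0⊥
    [⊗]  ⊢ p0, p0, p0, (p0⊥ ⊗ (p0⊥ ⊗ p0⊥))
      [Ax]  ⊢ p0, p0⊥
      [⊗]  ⊢ p0, p0, (p0⊥ ⊗ p0⊥)
        [Ax]  ⊢ p0, p0⊥
        [Ax]  ⊢ p0, p0⊥

Result: YES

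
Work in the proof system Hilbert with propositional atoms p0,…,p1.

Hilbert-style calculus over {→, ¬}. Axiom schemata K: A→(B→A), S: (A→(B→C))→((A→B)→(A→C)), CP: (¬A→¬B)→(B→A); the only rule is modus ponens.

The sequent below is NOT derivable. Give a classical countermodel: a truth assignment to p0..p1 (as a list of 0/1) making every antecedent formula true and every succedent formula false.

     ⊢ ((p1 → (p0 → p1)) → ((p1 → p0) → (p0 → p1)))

Search for a countermodel by truth-table:
  v=00: Γ:[] Δ:[((p1 → (p0 → p1)) → ((p1 → p0) → (p0 → p1)))=T] refutes=False
  v=01: Γ:[] Δ:[((p1 → (p0 → p1)) → ((p1 → p0) → (p0 → p1)))=T] refutes=False
  v=10: Γ:[] Δ:[((p1 → (p0 → p1)) → ((p1 → p0) → (p0 → p1)))=F] refutes=True  ← countermodel

Result: [1, 0]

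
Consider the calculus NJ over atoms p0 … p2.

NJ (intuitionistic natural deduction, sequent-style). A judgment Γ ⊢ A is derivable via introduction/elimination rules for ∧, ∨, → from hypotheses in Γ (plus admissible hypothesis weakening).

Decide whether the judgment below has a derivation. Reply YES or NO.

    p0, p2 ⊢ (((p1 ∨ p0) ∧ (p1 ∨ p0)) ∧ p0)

Proof tree:
[Wk] p0, p2 ⊢ (((p1 ∨ p0) ∧ (p1 ∨ p0)) ∧ p0)
  [∧I] p0 ⊢ (((p1 ∨ p0) ∧ (p1 ∨ p0)) ∧ p0)
    [∧I] p0 ⊢ ((p1 ∨ p0) ∧ (p1 ∨ p0))
      [∨I₂] p0 ⊢ (p1 ∨ p0)
        [Ax] p0 ⊢ p0
      [∨I₂] p0 ⊢ (p1 ∨ p0)
        [Ax] p0 ⊢ p0
    [Ax] p0 ⊢ p0

Result: YES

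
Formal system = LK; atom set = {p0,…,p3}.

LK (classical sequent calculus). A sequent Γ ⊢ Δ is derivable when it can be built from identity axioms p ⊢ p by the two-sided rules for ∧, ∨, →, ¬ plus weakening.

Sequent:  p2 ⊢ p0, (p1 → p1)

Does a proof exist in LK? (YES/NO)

Derivation trace:
[→R] p2 ⊢ p0, (p1 → p1)
  [WL] p1, p2 ⊢ p1, p0
    [WR] p1 ⊢ p1, p0
      [Ax] p1 ⊢ p1

Result: YES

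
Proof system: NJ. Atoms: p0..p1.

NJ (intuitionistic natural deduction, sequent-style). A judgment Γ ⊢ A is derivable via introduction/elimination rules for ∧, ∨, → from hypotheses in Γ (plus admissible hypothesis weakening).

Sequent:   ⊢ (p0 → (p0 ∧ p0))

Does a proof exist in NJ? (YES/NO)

Proof tree:
[→I]  ⊢ (p0 → (p0 ∧ p0))
  [∧I] p0 ⊢ (p0 ∧ p0)
    [Ax] p0 ⊢ p0
    [Ax] p0 ⊢ p0

Result: YES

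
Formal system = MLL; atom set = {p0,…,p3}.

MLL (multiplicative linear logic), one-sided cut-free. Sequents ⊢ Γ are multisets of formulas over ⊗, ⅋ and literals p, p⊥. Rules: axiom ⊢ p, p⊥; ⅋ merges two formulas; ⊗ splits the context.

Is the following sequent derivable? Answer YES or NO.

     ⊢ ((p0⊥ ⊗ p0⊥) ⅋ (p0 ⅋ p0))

Proof tree:
[⅋]  ⊢ ((p0⊥ ⊗ p0⊥) ⅋ (p0 ⅋ p0))
  [⅋]  ⊢ (p0⊥ ⊗ p0⊥), (p0 ⅋ p0)
    [⊗]  ⊢ p0, p0, (p0⊥ ⊗ p0⊥)
      [Ax]  ⊢ p0, p0⊥
      [Ax]  ⊢ p0, p0⊥

Result: YES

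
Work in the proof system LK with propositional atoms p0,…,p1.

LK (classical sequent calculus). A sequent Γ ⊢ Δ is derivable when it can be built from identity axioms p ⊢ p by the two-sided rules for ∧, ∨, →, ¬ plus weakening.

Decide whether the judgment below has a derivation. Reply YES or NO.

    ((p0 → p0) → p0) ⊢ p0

Derivation (root first):
[→L] ((p0 → p0) → p0) ⊢ p0
  [→R]  ⊢ (p0 → p0)
    [Ax] p0 ⊢ p0
  [Ax] p0 ⊢ p0

Result: YES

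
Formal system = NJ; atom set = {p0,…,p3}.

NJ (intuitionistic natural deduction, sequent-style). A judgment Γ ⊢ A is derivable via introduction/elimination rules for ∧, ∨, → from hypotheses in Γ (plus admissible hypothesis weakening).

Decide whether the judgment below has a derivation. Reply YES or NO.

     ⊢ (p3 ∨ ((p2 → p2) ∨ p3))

Derivation (root first):
[∨I₂]  ⊢ (p3 ∨ ((p2 → p2) ∨ p3))
  [∨I₁]  ⊢ ((p2 → p2) ∨ p3)
    [→I]  ⊢ (p2 → p2)
      [Ax] p2 ⊢ p2

Result: YES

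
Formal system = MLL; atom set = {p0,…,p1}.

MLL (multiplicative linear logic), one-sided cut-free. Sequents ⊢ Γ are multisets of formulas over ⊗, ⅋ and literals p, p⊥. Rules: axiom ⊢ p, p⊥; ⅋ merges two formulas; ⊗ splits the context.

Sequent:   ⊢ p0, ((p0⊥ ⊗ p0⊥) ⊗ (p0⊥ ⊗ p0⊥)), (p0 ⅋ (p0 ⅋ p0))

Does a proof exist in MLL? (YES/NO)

Derivation (root first):
[⅋]  ⊢ p0, ((p0⊥ ⊗ p0⊥) ⊗ (p0⊥ ⊗ p0⊥)), (p0 ⅋ (p0 ⅋ p0))
  [⅋]  ⊢ p0, p0, ((p0⊥ ⊗ p0⊥) ⊗ (p0⊥ ⊗ p0⊥)), (p0 ⅋ p0)
    [⊗]  ⊢ p0, p0, p0, p0, ((p0⊥ ⊗ p0⊥) ⊗ (p0⊥ ⊗ p0⊥))
      [⊗]  ⊢ p0, p0, (p0⊥ ⊗ p0⊥)
        [Ax]  ⊢ p0, p0⊥
        [Ax]  ⊢ p0, p0⊥
      [⊗]  ⊢ p0, p0, (p0⊥ ⊗ p0⊥)
        [Ax]  ⊢ p0, p0⊥
        [Ax]  ⊢ p0, p0⊥

Result: YES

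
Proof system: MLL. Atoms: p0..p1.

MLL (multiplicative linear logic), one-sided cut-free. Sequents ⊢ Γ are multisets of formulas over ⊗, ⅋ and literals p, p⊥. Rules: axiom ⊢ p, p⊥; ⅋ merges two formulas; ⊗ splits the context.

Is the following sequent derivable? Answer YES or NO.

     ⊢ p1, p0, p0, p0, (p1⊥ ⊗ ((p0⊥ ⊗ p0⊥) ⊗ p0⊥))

Derivation (root first):
[⊗]  ⊢ p1, p0, p0, p0, (p1⊥ ⊗ ((p0⊥ ⊗ p0⊥) ⊗ p0⊥))
  [Ax]  ⊢ p1, p1⊥
  [⊗]  ⊢ p0, p0, p0, ((p0⊥ ⊗ p0⊥) ⊗ p0⊥)
    [⊗]  ⊢ p0, p0, (p0⊥ ⊗ p0⊥)
      [Ax]  ⊢ p0, p0⊥
      [Ax]  ⊢ p0, p0⊥
    [Ax]  ⊢ p0, p0⊥

Result: YES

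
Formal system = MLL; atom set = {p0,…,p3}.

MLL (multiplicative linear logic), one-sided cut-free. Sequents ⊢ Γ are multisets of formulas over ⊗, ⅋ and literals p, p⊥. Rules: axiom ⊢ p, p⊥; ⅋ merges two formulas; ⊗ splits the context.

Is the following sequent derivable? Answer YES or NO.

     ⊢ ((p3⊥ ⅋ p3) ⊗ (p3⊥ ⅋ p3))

Proof tree:
[⊗]  ⊢ ((p3⊥ ⅋ p3) ⊗ (p3⊥ ⅋ p3))
  [⅋]  ⊢ (p3⊥ ⅋ p3)
    [Ax]  ⊢ p3, p3⊥
  [⅋]  ⊢ (p3⊥ ⅋ p3)
    [Ax]  ⊢ p3, p3⊥

Result: YES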